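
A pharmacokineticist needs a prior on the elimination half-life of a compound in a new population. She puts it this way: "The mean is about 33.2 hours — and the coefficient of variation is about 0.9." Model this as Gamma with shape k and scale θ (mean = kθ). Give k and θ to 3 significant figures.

For Gamma(k, scale θ): mean = kθ, variance = kθ², so CV = 1/√k.
CV = 0.9, hence k = 1/CV² = 1.23.
Then θ = mean/k = 33.2/1.23 = 26.9.

k ≈ 1.23, θ ≈ 26.9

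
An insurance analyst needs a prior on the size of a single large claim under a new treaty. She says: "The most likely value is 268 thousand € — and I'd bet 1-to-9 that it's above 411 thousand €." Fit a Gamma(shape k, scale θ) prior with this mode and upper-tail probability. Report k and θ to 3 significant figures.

Gamma(k,θ) with k>1 has mode (k−1)θ, so θ = 268/(k−1).
Need P(X < 411) = 0.9 with θ tied to k this way. Start at k = 2, θ = 268: P(X<411) ≈ 0.453.
Too low — raise k to concentrate. Iterating converges to k ≈ 11.2.
Then θ = 268/(11.2−1) ≈ 26.3.

k ≈ 11.2, θ ≈ 26.3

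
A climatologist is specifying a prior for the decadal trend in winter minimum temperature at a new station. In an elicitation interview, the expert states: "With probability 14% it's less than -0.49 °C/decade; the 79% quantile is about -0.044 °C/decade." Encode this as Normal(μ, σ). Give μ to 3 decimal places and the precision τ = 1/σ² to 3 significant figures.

μ = -0.235, τ = 17.9

For Normal(μ,σ), the p-quantile is μ + z_p·σ. Here z_{0.14} = -1.08, z_{0.79} = 0.8064.
So -0.49 = μ − 1.08σ and -0.044 = μ + 0.8064σ.
Subtracting: σ = (-0.044 − -0.49)/(0.8064 − (-1.08)) = 0.236.
Then μ = -0.49 − (-1.08)·0.236 = -0.235.
Precision τ = 1/σ² = 1/0.2364² = 17.9.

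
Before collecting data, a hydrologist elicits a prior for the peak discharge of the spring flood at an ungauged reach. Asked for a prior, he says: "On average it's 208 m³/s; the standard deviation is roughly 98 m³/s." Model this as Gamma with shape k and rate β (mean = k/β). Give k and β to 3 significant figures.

For Gamma(k, rate β): mean = k/β, variance = k/β², so CV = 1/√k.
CV = SD/mean = 98/208 = 0.4712, hence k = 1/CV² = 4.5.
Then β = k/mean = 4.5/208 = 0.0217.

k ≈ 4.5, β ≈ 0.0217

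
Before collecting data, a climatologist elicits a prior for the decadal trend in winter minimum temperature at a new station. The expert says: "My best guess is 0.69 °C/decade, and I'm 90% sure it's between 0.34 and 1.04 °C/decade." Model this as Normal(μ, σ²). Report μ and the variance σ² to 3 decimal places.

A symmetric 90% interval runs μ ± z·σ with z = 1.645.
Half-width = 0.35, so σ = 0.35/1.645 = 0.2128 and σ² = 0.045.
μ is the stated best guess, 0.690.

μ = 0.690, σ² = 0.045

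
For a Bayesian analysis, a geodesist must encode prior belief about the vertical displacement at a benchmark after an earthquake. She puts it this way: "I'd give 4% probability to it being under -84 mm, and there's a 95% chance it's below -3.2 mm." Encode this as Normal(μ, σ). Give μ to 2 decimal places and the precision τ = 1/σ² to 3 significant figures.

μ = -42.34, τ = 0.00177

For Normal(μ,σ), the p-quantile is μ + z_p·σ. Here z_{0.04} = -1.751, z_{0.95} = 1.645.
So -84 = μ − 1.751σ and -3.2 = μ + 1.645σ.
Subtracting: σ = (-3.2 − -84)/(1.645 − (-1.751)) = 23.80.
Then μ = -84 − (-1.751)·23.80 = -42.34.
Precision τ = 1/σ² = 1/23.8² = 0.00177.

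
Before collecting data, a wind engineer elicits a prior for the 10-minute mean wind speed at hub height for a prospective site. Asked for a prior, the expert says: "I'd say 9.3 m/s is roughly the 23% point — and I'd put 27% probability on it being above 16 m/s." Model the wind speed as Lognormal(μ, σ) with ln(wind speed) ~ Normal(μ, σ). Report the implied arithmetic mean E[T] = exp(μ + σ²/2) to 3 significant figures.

E[T] ≈ 13.6 m/s

If T ~ Lognormal(μ,σ) then ln T ~ Normal(μ,σ), so the p-quantile of ln T is μ + z_p·σ.
ln(9.3) = 2.23 and ln(16) = 2.773; z_{0.23} = -0.7388, z_{0.73} = 0.6128.
σ = (2.773 − 2.23)/(0.6128 − (-0.7388)) = 0.401.
μ = 2.23 − (-0.7388)·0.401 = 2.527.
E[T] = exp(μ + σ²/2) = exp(2.527 + 0.0806) = 13.6 m/s.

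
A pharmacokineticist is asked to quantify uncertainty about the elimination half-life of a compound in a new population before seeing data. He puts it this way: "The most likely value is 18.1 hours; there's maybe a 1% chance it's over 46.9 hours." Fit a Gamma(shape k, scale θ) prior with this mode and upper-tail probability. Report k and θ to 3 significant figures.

k ≈ 6.14, θ ≈ 3.52

Gamma(k,θ) with k>1 has mode (k−1)θ, so θ = 18.1/(k−1).
Need P(X < 46.9) = 0.99 with θ tied to k this way. Start at k = 2, θ = 18.1: P(X<46.9) ≈ 0.731.
Too low — raise k to concentrate. Iterating converges to k ≈ 6.14.
Then θ = 18.1/(6.14−1) ≈ 3.52.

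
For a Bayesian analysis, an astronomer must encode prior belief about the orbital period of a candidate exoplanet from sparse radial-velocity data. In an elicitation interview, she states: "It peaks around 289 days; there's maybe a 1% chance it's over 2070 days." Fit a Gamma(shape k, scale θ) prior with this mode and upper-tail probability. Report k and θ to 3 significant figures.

Gamma(k,θ) with k>1 has mode (k−1)θ, so θ = 289/(k−1).
Need P(X < 2070) = 0.99 with θ tied to k this way. Start at k = 2, θ = 289: P(X<2070) ≈ 0.994.
Too high — lower k to spread out. Iterating converges to k ≈ 1.9.
Then θ = 289/(1.9−1) ≈ 321.

k ≈ 1.9, θ ≈ 321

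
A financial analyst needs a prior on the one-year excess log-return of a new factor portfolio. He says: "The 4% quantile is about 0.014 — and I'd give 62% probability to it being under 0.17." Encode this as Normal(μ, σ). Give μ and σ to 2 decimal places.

For Normal(μ,σ), the p-quantile is μ + z_p·σ. Here z_{0.04} = -1.751, z_{0.62} = 0.3055.
So 0.014 = μ − 1.751σ and 0.17 = μ + 0.3055σ.
Subtracting: σ = (0.17 − 0.014)/(0.3055 − (-1.751)) = 0.08.
Then μ = 0.014 − (-1.751)·0.08 = 0.15.

μ = 0.15, σ = 0.08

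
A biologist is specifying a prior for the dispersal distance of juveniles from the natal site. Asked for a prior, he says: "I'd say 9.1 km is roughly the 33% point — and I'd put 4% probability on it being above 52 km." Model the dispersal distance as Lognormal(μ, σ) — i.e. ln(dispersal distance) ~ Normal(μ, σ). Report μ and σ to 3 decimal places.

If T ~ Lognormal(μ,σ) then ln T ~ Normal(μ,σ), so the p-quantile of ln T is μ + z_p·σ.
ln(9.1) = 2.208 and ln(52) = 3.951; z_{0.33} = -0.4399, z_{0.96} = 1.751.
σ = (3.951 − 2.208)/(1.751 − (-0.4399)) = 0.796.
μ = 2.208 − (-0.4399)·0.796 = 2.558.

μ ≈ 2.558, σ ≈ 0.796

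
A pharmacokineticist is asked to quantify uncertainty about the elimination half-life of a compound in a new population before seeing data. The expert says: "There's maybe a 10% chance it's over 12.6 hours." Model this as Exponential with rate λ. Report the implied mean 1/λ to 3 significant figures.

P(T > 12.6) = e^(−λ·12.6) = 0.1, so λ = −ln(0.1)/12.6 = 0.183.
Mean = 1/λ = 5.47 hours.

mean ≈ 5.47 hours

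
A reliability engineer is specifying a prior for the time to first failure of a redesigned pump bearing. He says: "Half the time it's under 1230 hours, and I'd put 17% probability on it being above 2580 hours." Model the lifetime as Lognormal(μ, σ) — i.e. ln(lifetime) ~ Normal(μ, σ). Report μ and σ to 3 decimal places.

If T ~ Lognormal(μ,σ) then ln T ~ Normal(μ,σ), so the p-quantile of ln T is μ + z_p·σ.
ln(1230) = 7.115 and ln(2580) = 7.856; z_{0.5} = 0, z_{0.83} = 0.9542.
σ = (7.856 − 7.115)/(0.9542 − (0)) = 0.776.
μ = 7.115 − (0)·0.776 = 7.115.

μ ≈ 7.115, σ ≈ 0.776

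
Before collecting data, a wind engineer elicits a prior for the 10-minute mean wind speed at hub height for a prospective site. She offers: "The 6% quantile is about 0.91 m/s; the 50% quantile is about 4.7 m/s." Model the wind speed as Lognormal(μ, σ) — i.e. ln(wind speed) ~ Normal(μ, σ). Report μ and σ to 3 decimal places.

μ ≈ 1.548, σ ≈ 1.056

If T ~ Lognormal(μ,σ) then ln T ~ Normal(μ,σ), so the p-quantile of ln T is μ + z_p·σ.
ln(0.91) = -0.09431 and ln(4.7) = 1.548; z_{0.06} = -1.555, z_{0.5} = 0.
σ = (1.548 − -0.09431)/(0 − (-1.555)) = 1.056.
μ = -0.09431 − (-1.555)·1.056 = 1.548.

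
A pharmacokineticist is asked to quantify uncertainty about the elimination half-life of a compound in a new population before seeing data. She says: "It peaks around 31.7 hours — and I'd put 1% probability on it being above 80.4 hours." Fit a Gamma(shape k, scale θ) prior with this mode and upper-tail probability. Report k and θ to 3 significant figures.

Gamma(k,θ) with k>1 has mode (k−1)θ, so θ = 31.7/(k−1).
Need P(X < 80.4) = 0.99 with θ tied to k this way. Start at k = 2, θ = 31.7: P(X<80.4) ≈ 0.720.
Too low — raise k to concentrate. Iterating converges to k ≈ 6.4.
Then θ = 31.7/(6.4−1) ≈ 5.87.

k ≈ 6.4, θ ≈ 5.87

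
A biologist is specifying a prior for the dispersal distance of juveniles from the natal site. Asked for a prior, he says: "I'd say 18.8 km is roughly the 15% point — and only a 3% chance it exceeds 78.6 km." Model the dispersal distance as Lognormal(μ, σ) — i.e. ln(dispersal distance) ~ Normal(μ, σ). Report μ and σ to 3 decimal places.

If T ~ Lognormal(μ,σ) then ln T ~ Normal(μ,σ), so the p-quantile of ln T is μ + z_p·σ.
ln(18.8) = 2.934 and ln(78.6) = 4.364; z_{0.15} = -1.036, z_{0.97} = 1.881.
σ = (4.364 − 2.934)/(1.881 − (-1.036)) = 0.490.
μ = 2.934 − (-1.036)·0.490 = 3.442.

μ ≈ 3.442, σ ≈ 0.490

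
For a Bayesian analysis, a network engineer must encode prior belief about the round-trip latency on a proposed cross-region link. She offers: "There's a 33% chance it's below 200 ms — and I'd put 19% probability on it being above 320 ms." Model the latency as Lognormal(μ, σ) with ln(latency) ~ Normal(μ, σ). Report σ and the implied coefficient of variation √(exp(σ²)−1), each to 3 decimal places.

σ ≈ 0.357, CV ≈ 0.368

If T ~ Lognormal(μ,σ) then ln T ~ Normal(μ,σ), so the p-quantile of ln T is μ + z_p·σ.
ln(200) = 5.298 and ln(320) = 5.768; z_{0.33} = -0.4399, z_{0.81} = 0.8779.
σ = (5.768 − 5.298)/(0.8779 − (-0.4399)) = 0.357.
μ = 5.298 − (-0.4399)·0.357 = 5.455.
CV = √(exp(σ²)−1) = √(exp(0.1272)−1) = 0.368.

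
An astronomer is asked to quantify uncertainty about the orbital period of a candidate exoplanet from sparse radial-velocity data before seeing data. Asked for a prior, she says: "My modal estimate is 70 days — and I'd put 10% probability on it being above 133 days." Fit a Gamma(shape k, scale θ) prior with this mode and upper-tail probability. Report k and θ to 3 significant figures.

Gamma(k,θ) with k>1 has mode (k−1)θ, so θ = 70/(k−1).
Need P(X < 133) = 0.9 with θ tied to k this way. Start at k = 2, θ = 70: P(X<133) ≈ 0.566.
Too low — raise k to concentrate. Iterating converges to k ≈ 5.64.
Then θ = 70/(5.64−1) ≈ 15.1.

k ≈ 5.64, θ ≈ 15.1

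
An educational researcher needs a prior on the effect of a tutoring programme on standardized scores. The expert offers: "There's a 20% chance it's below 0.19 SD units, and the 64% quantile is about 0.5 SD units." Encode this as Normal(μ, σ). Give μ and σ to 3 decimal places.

μ = 0.407, σ = 0.258

For Normal(μ,σ), the p-quantile is μ + z_p·σ. Here z_{0.2} = -0.8416, z_{0.64} = 0.3585.
So 0.19 = μ − 0.8416σ and 0.5 = μ + 0.3585σ.
Subtracting: σ = (0.5 − 0.19)/(0.3585 − (-0.8416)) = 0.258.
Then μ = 0.19 − (-0.8416)·0.258 = 0.407.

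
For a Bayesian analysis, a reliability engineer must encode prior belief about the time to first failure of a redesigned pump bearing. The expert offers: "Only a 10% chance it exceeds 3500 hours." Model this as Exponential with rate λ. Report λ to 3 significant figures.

λ ≈ 0.000658

P(T > 3500.0) = e^(−λ·3500.0) = 0.1, so λ = −ln(0.1)/3500.0 = 0.000658.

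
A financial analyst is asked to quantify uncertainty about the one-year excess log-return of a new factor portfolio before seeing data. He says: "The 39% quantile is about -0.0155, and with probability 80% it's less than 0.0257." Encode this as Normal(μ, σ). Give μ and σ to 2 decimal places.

μ = -0.01, σ = 0.04

The p-quantile of Normal(μ,σ) is μ + z_p·σ, with z_{0.39} = -0.2793 and z_{0.8} = 0.8416.
Eliminate σ: μ = (z₂·x₁ − z₁·x₂)/(z₂ − z₁) = (0.8416·-0.0155 − (-0.2793)·0.0257)/1.121 = -0.01.
Then σ = (x₂ − x₁)/(z₂ − z₁) = (0.0257 − -0.0155)/1.121 = 0.04.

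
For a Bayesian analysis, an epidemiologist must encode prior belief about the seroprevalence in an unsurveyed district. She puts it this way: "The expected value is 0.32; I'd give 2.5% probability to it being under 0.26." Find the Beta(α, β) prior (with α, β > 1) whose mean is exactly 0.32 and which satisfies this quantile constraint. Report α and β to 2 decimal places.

With mean 0.32 fixed, write α = 0.32s, β = 0.68s where s = α+β.
Need P(θ < 0.26) = 0.025 under Beta(0.32s, 0.68s). Normal approximation: (q−m)/√(m(1−m)/s) ≈ z_{0.025} = -1.96, so s ≈ 0.32·0.68·(-1.96)²/(0.26−0.32)² = 232.2.
At s = 232.2: P(θ<0.26) ≈ 0.022. Adjusting to match 0.025 gives s ≈ 219.07.
So α = 0.32·219.07 ≈ 70.10, β = 0.68·219.07 ≈ 148.97.

α ≈ 70.10, β ≈ 148.97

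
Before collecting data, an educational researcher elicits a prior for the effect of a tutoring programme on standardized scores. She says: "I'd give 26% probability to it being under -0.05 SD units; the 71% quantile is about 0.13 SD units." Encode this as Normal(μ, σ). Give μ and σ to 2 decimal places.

μ = 0.05, σ = 0.15

For Normal(μ,σ), the p-quantile is μ + z_p·σ. Here z_{0.26} = -0.6433, z_{0.71} = 0.5534.
So -0.05 = μ − 0.6433σ and 0.13 = μ + 0.5534σ.
Subtracting: σ = (0.13 − -0.05)/(0.5534 − (-0.6433)) = 0.15.
Then μ = -0.05 − (-0.6433)·0.15 = 0.05.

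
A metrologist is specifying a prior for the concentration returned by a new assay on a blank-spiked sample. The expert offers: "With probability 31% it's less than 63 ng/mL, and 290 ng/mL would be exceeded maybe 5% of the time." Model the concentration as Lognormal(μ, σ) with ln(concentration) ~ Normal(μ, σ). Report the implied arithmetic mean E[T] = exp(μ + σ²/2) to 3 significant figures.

E[T] ≈ 116 ng/mL

If T ~ Lognormal(μ,σ) then ln T ~ Normal(μ,σ), so the p-quantile of ln T is μ + z_p·σ.
ln(63) = 4.143 and ln(290) = 5.67; z_{0.31} = -0.4959, z_{0.95} = 1.645.
σ = (5.67 − 4.143)/(1.645 − (-0.4959)) = 0.713.
μ = 4.143 − (-0.4959)·0.713 = 4.497.
E[T] = exp(μ + σ²/2) = exp(4.497 + 0.2543) = 116 ng/mL.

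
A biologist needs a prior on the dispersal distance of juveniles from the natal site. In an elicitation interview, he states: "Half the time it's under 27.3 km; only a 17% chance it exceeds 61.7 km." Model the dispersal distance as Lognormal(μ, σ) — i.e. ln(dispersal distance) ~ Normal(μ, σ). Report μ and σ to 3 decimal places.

If T ~ Lognormal(μ,σ) then ln T ~ Normal(μ,σ), so the p-quantile of ln T is μ + z_p·σ.
ln(27.3) = 3.307 and ln(61.7) = 4.122; z_{0.5} = 0, z_{0.83} = 0.9542.
σ = (4.122 − 3.307)/(0.9542 − (0)) = 0.855.
μ = 3.307 − (0)·0.855 = 3.307.

μ ≈ 3.307, σ ≈ 0.855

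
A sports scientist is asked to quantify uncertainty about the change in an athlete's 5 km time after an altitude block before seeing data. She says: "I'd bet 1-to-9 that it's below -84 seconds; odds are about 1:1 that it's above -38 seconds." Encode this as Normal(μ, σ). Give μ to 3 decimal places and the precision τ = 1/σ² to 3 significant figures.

μ = -38.000, τ = 0.000776

For Normal(μ,σ), the p-quantile is μ + z_p·σ. Here z_{0.1} = -1.282, z_{0.5} = 0.
So -84 = μ − 1.282σ and -38 = μ + 0σ.
Subtracting: σ = (-38 − -84)/(0 − (-1.282)) = 35.894.
Then μ = -84 − (-1.282)·35.894 = -38.000.
Precision τ = 1/σ² = 1/35.89² = 0.000776.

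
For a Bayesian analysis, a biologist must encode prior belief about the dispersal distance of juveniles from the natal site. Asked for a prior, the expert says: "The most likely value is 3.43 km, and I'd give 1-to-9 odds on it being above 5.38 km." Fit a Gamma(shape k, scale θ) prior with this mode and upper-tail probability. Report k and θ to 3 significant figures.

Gamma(k,θ) with k>1 has mode (k−1)θ, so θ = 3.43/(k−1).
Need P(X < 5.38) = 0.9 with θ tied to k this way. Start at k = 2, θ = 3.43: P(X<5.38) ≈ 0.465.
Too low — raise k to concentrate. Iterating converges to k ≈ 10.2.
Then θ = 3.43/(10.2−1) ≈ 0.371.

k ≈ 10.2, θ ≈ 0.371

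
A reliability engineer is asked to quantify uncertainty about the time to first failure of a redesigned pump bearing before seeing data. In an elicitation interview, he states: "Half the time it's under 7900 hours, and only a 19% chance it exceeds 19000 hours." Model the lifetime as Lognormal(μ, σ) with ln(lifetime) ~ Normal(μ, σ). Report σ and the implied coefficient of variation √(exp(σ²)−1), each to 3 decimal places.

If T ~ Lognormal(μ,σ) then ln T ~ Normal(μ,σ), so the p-quantile of ln T is μ + z_p·σ.
ln(7900) = 8.975 and ln(19000) = 9.852; z_{0.5} = 0, z_{0.81} = 0.8779.
σ = (9.852 − 8.975)/(0.8779 − (0)) = 1.000.
μ = 8.975 − (0)·1.000 = 8.975.
CV = √(exp(σ²)−1) = √(exp(0.9993)−1) = 1.310.

σ ≈ 1.000, CV ≈ 1.310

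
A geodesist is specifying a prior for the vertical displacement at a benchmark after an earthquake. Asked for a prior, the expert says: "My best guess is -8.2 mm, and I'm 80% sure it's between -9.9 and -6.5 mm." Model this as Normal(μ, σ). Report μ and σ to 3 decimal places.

A symmetric 80% interval runs μ ± z·σ with z = 1.282.
Half-width = 1.7, so σ = 1.7/1.282 = 1.327.
μ is the stated best guess, -8.200.

μ = -8.200, σ = 1.327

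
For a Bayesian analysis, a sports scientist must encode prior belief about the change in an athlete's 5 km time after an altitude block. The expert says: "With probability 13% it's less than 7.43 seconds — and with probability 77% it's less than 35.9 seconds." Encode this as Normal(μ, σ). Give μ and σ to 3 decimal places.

For Normal(μ,σ), the p-quantile is μ + z_p·σ. Here z_{0.13} = -1.126, z_{0.77} = 0.7388.
So 7.43 = μ − 1.126σ and 35.9 = μ + 0.7388σ.
Subtracting: σ = (35.9 − 7.43)/(0.7388 − (-1.126)) = 15.263.
Then μ = 7.43 − (-1.126)·15.263 = 24.623.

μ = 24.623, σ = 15.263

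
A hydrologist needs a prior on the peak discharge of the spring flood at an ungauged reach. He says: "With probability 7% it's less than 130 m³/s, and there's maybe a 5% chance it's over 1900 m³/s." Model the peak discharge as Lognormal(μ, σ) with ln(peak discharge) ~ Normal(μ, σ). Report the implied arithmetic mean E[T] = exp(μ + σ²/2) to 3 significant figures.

If T ~ Lognormal(μ,σ) then ln T ~ Normal(μ,σ), so the p-quantile of ln T is μ + z_p·σ.
ln(130) = 4.868 and ln(1900) = 7.55; z_{0.07} = -1.476, z_{0.95} = 1.645.
σ = (7.55 − 4.868)/(1.645 − (-1.476)) = 0.859.
μ = 4.868 − (-1.476)·0.859 = 6.136.
E[T] = exp(μ + σ²/2) = exp(6.136 + 0.3693) = 669 m³/s.

E[T] ≈ 669 m³/s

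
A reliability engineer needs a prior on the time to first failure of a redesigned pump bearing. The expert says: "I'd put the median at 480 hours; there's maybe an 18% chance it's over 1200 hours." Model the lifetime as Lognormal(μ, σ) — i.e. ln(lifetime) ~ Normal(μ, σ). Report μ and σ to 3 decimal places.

If T ~ Lognormal(μ,σ) then ln T ~ Normal(μ,σ), so the p-quantile of ln T is μ + z_p·σ.
ln(480) = 6.174 and ln(1200) = 7.09; z_{0.5} = 0, z_{0.82} = 0.9154.
σ = (7.09 − 6.174)/(0.9154 − (0)) = 1.001.
μ = 6.174 − (0)·1.001 = 6.174.

μ ≈ 6.174, σ ≈ 1.001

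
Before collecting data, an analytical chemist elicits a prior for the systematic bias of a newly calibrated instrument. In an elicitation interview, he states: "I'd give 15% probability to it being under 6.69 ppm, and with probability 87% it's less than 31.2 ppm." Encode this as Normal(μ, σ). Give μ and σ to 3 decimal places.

μ = 18.435, σ = 11.332

For Normal(μ,σ), the p-quantile is μ + z_p·σ. Here z_{0.15} = -1.036, z_{0.87} = 1.126.
So 6.69 = μ − 1.036σ and 31.2 = μ + 1.126σ.
Subtracting: σ = (31.2 − 6.69)/(1.126 − (-1.036)) = 11.332.
Then μ = 6.69 − (-1.036)·11.332 = 18.435.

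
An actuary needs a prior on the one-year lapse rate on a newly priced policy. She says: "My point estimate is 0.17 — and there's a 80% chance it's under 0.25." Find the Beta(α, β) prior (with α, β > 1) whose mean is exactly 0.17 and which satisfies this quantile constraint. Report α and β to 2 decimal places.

With mean 0.17 fixed, write α = 0.17s, β = 0.83s where s = α+β.
Need P(θ < 0.25) = 0.8 under Beta(0.17s, 0.83s). Normal approximation: (q−m)/√(m(1−m)/s) ≈ z_{0.8} = 0.842, so s ≈ 0.17·0.83·(0.842)²/(0.25−0.17)² = 15.6.
At s = 15.6: P(θ<0.25) ≈ 0.815. Adjusting to match 0.8 gives s ≈ 13.00.
So α = 0.17·13.00 ≈ 2.21, β = 0.83·13.00 ≈ 10.79.

α ≈ 2.21, β ≈ 10.79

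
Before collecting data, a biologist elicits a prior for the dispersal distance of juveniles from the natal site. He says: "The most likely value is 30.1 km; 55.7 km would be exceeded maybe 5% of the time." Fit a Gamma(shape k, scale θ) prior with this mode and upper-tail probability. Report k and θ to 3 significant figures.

Gamma(k,θ) with k>1 has mode (k−1)θ, so θ = 30.1/(k−1).
Need P(X < 55.7) = 0.95 with θ tied to k this way. Start at k = 2, θ = 30.1: P(X<55.7) ≈ 0.552.
Too low — raise k to concentrate. Iterating converges to k ≈ 8.35.
Then θ = 30.1/(8.35−1) ≈ 4.1.

k ≈ 8.35, θ ≈ 4.1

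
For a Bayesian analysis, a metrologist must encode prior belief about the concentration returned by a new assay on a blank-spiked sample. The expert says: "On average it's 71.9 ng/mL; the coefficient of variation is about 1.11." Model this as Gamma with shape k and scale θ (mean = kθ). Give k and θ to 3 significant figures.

For Gamma(k, scale θ): mean = kθ, variance = kθ², so CV = 1/√k.
CV = 1.11, hence k = 1/CV² = 0.812.
Then θ = mean/k = 71.9/0.812 = 88.6.

k ≈ 0.812, θ ≈ 88.6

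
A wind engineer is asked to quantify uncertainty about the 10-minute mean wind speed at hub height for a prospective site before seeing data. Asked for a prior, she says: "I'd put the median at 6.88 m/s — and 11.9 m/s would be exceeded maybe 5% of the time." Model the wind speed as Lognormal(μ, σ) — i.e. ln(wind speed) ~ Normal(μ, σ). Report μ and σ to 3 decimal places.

If T ~ Lognormal(μ,σ) then ln T ~ Normal(μ,σ), so the p-quantile of ln T is μ + z_p·σ.
ln(6.88) = 1.929 and ln(11.9) = 2.477; z_{0.5} = 0, z_{0.95} = 1.645.
σ = (2.477 − 1.929)/(1.645 − (0)) = 0.333.
μ = 1.929 − (0)·0.333 = 1.929.

μ ≈ 1.929, σ ≈ 0.333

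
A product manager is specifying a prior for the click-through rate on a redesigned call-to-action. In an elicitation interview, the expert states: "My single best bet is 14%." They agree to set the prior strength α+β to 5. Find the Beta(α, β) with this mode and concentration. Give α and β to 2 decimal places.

α = 1.42, β = 3.58

For α,β > 1 the Beta mode is (α−1)/(α+β−2). With α+β = 5, the mode is (α−1)/3.
Set (α−1)/3 = 0.14 → α = 1 + 0.14·3 = 1.42.
β = 5 − α = 3.58.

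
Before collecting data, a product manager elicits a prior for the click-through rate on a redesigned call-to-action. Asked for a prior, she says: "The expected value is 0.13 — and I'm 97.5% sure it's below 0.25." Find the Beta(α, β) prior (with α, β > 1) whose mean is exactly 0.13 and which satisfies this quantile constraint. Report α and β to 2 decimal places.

With mean 0.13 fixed, write α = 0.13s, β = 0.87s where s = α+β.
Need P(θ < 0.25) = 0.975 under Beta(0.13s, 0.87s). Normal approximation: (q−m)/√(m(1−m)/s) ≈ z_{0.975} = 1.96, so s ≈ 0.13·0.87·(1.96)²/(0.25−0.13)² = 30.2.
At s = 30.2: P(θ<0.25) ≈ 0.960. Adjusting to match 0.975 gives s ≈ 39.23.
So α = 0.13·39.23 ≈ 5.10, β = 0.87·39.23 ≈ 34.13.

α ≈ 5.10, β ≈ 34.13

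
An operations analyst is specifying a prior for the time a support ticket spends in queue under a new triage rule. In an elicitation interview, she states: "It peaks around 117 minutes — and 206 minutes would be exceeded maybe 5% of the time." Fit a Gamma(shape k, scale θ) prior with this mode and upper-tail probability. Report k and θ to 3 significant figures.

k ≈ 9.72, θ ≈ 13.4

Gamma(k,θ) with k>1 has mode (k−1)θ, so θ = 117/(k−1).
Need P(X < 206) = 0.95 with θ tied to k this way. Start at k = 2, θ = 117: P(X<206) ≈ 0.525.
Too low — raise k to concentrate. Iterating converges to k ≈ 9.72.
Then θ = 117/(9.72−1) ≈ 13.4.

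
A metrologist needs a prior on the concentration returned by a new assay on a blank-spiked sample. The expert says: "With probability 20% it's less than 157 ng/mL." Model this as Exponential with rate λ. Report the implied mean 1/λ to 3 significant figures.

P(T < 157.0) = 1 − e^(−λ·157.0) = 0.2, so λ = −ln(1−0.2)/157.0 = −ln(0.8)/157.0 = 0.00142.
Mean = 1/λ = 704 ng/mL.

mean ≈ 704 ng/mL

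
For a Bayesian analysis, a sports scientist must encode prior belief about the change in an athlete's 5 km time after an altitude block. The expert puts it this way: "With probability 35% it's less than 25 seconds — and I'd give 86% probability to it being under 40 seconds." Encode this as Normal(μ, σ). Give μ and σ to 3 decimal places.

For Normal(μ,σ), the p-quantile is μ + z_p·σ. Here z_{0.35} = -0.3853, z_{0.86} = 1.08.
So 25 = μ − 0.3853σ and 40 = μ + 1.08σ.
Subtracting: σ = (40 − 25)/(1.08 − (-0.3853)) = 10.234.
Then μ = 25 − (-0.3853)·10.234 = 28.944.

μ = 28.944, σ = 10.234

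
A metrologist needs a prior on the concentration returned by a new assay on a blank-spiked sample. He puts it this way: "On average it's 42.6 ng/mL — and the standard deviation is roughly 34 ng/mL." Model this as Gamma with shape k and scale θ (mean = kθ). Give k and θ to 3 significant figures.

k ≈ 1.57, θ ≈ 27.1

For Gamma(k, scale θ): mean = kθ, variance = kθ², so CV = 1/√k.
CV = SD/mean = 34/42.6 = 0.7981, hence k = 1/CV² = 1.57.
Then θ = mean/k = 42.6/1.57 = 27.1.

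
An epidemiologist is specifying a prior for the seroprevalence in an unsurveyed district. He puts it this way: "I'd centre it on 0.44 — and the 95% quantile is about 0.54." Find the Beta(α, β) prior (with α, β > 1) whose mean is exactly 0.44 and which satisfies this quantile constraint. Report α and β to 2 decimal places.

With mean 0.44 fixed, write α = 0.44s, β = 0.56s where s = α+β.
Need P(θ < 0.54) = 0.95 under Beta(0.44s, 0.56s). Normal approximation: (q−m)/√(m(1−m)/s) ≈ z_{0.95} = 1.64, so s ≈ 0.44·0.56·(1.64)²/(0.54−0.44)² = 66.7.
At s = 66.7: P(θ<0.54) ≈ 0.949. Adjusting to match 0.95 gives s ≈ 67.17.
So α = 0.44·67.17 ≈ 29.56, β = 0.56·67.17 ≈ 37.62.

α ≈ 29.56, β ≈ 37.62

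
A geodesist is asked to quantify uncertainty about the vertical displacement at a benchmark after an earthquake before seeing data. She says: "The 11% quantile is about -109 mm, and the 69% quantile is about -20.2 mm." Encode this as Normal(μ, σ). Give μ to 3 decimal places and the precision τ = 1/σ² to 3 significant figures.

For Normal(μ,σ), the p-quantile is μ + z_p·σ. Here z_{0.11} = -1.227, z_{0.69} = 0.4959.
So -109 = μ − 1.227σ and -20.2 = μ + 0.4959σ.
Subtracting: σ = (-20.2 − -109)/(0.4959 − (-1.227)) = 51.557.
Then μ = -109 − (-1.227)·51.557 = -45.764.
Precision τ = 1/σ² = 1/51.56² = 0.000376.

μ = -45.764, τ = 0.000376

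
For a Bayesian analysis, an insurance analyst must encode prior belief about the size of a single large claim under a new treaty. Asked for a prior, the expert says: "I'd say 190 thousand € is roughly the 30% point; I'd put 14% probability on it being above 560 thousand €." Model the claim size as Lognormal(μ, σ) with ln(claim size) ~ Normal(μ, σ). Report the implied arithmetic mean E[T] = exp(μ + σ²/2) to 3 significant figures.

E[T] ≈ 339 thousand €

If T ~ Lognormal(μ,σ) then ln T ~ Normal(μ,σ), so the p-quantile of ln T is μ + z_p·σ.
ln(190) = 5.247 and ln(560) = 6.328; z_{0.3} = -0.5244, z_{0.86} = 1.08.
σ = (6.328 − 5.247)/(1.08 − (-0.5244)) = 0.674.
μ = 5.247 − (-0.5244)·0.674 = 5.600.
E[T] = exp(μ + σ²/2) = exp(5.600 + 0.2269) = 339 thousand €.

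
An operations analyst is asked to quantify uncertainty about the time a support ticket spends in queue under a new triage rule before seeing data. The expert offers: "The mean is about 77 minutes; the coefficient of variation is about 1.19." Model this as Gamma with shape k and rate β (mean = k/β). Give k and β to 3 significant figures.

k ≈ 0.706, β ≈ 0.00917

For Gamma(k, rate β): mean = k/β, variance = k/β², so CV = 1/√k.
CV = 1.19, hence k = 1/CV² = 0.706.
Then β = k/mean = 0.706/77 = 0.00917.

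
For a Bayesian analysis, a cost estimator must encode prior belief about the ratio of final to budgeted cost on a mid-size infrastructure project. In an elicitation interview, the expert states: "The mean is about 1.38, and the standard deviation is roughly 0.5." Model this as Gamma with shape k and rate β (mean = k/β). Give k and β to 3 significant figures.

For Gamma(k, rate β): mean = k/β, variance = k/β², so CV = 1/√k.
CV = SD/mean = 0.5/1.38 = 0.3623, hence k = 1/CV² = 7.62.
Then β = k/mean = 7.62/1.38 = 5.52.

k ≈ 7.62, β ≈ 5.52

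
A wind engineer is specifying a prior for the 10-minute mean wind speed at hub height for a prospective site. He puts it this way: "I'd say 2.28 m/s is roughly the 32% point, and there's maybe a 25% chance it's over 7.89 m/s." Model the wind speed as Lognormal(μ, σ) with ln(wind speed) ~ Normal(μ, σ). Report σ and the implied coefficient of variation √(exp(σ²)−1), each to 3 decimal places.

σ ≈ 1.087, CV ≈ 1.503

If T ~ Lognormal(μ,σ) then ln T ~ Normal(μ,σ), so the p-quantile of ln T is μ + z_p·σ.
ln(2.28) = 0.8242 and ln(7.89) = 2.066; z_{0.32} = -0.4677, z_{0.75} = 0.6745.
σ = (2.066 − 0.8242)/(0.6745 − (-0.4677)) = 1.087.
μ = 0.8242 − (-0.4677)·1.087 = 1.333.
CV = √(exp(σ²)−1) = √(exp(1.1813)−1) = 1.503.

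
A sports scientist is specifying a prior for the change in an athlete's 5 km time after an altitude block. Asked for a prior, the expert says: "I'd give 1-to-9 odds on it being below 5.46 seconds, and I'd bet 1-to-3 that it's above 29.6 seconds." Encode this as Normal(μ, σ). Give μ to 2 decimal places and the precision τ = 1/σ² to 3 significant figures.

μ = 21.28, τ = 0.00657

The p-quantile of Normal(μ,σ) is μ + z_p·σ, with z_{0.1} = -1.282 and z_{0.75} = 0.6745.
Eliminate σ: μ = (z₂·x₁ − z₁·x₂)/(z₂ − z₁) = (0.6745·5.46 − (-1.282)·29.6)/1.956 = 21.28.
Then σ = (x₂ − x₁)/(z₂ − z₁) = (29.6 − 5.46)/1.956 = 12.34.
Precision τ = 1/σ² = 1/12.34² = 0.00657.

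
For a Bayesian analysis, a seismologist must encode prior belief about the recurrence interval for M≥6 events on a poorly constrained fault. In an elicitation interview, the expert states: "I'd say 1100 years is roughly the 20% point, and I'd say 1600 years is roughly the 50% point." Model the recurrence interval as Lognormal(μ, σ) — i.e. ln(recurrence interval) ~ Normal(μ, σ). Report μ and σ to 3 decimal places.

μ ≈ 7.378, σ ≈ 0.445

If T ~ Lognormal(μ,σ) then ln T ~ Normal(μ,σ), so the p-quantile of ln T is μ + z_p·σ.
ln(1100) = 7.003 and ln(1600) = 7.378; z_{0.2} = -0.8416, z_{0.5} = 0.
σ = (7.378 − 7.003)/(0 − (-0.8416)) = 0.445.
μ = 7.003 − (-0.8416)·0.445 = 7.378.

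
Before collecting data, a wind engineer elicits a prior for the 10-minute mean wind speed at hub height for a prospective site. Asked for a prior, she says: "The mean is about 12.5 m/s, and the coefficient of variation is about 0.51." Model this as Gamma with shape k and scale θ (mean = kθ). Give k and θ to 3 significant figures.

k ≈ 3.84, θ ≈ 3.25

For Gamma(k, scale θ): mean = kθ, variance = kθ², so CV = 1/√k.
CV = 0.51, hence k = 1/CV² = 3.84.
Then θ = mean/k = 12.5/3.84 = 3.25.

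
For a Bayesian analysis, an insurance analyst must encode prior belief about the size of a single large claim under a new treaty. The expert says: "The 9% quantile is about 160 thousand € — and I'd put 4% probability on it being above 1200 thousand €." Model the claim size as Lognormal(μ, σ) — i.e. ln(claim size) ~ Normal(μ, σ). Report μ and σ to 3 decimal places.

If T ~ Lognormal(μ,σ) then ln T ~ Normal(μ,σ), so the p-quantile of ln T is μ + z_p·σ.
ln(160) = 5.075 and ln(1200) = 7.09; z_{0.09} = -1.341, z_{0.96} = 1.751.
σ = (7.09 − 5.075)/(1.751 − (-1.341)) = 0.652.
μ = 5.075 − (-1.341)·0.652 = 5.949.

μ ≈ 5.949, σ ≈ 0.652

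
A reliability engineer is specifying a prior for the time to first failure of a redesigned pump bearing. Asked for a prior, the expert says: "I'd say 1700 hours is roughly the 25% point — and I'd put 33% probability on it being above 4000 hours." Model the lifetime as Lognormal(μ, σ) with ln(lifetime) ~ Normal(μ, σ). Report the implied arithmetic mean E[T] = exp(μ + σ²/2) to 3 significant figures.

If T ~ Lognormal(μ,σ) then ln T ~ Normal(μ,σ), so the p-quantile of ln T is μ + z_p·σ.
ln(1700) = 7.438 and ln(4000) = 8.294; z_{0.25} = -0.6745, z_{0.67} = 0.4399.
σ = (8.294 − 7.438)/(0.4399 − (-0.6745)) = 0.768.
μ = 7.438 − (-0.6745)·0.768 = 7.956.
E[T] = exp(μ + σ²/2) = exp(7.956 + 0.2948) = 3830 hours.

E[T] ≈ 3830 hours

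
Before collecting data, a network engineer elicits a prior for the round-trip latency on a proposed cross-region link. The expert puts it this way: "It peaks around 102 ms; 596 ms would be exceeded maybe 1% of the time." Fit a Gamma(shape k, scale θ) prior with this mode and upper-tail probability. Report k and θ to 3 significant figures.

k ≈ 2.2, θ ≈ 85.1

Gamma(k,θ) with k>1 has mode (k−1)θ, so θ = 102/(k−1).
Need P(X < 596) = 0.99 with θ tied to k this way. Start at k = 2, θ = 102: P(X<596) ≈ 0.980.
Too low — raise k to concentrate. Iterating converges to k ≈ 2.2.
Then θ = 102/(2.2−1) ≈ 85.1.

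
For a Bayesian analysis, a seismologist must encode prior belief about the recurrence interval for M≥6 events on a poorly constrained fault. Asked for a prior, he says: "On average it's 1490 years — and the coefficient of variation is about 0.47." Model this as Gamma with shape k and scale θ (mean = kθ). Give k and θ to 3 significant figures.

For Gamma(k, scale θ): mean = kθ, variance = kθ², so CV = 1/√k.
CV = 0.47, hence k = 1/CV² = 4.53.
Then θ = mean/k = 1490/4.53 = 329.

k ≈ 4.53, θ ≈ 329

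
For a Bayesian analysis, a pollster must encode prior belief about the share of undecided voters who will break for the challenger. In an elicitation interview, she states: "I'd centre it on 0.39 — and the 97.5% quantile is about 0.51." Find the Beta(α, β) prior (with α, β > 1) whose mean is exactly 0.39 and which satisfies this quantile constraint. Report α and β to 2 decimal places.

α ≈ 25.54, β ≈ 39.95

With mean 0.39 fixed, write α = 0.39s, β = 0.61s where s = α+β.
Need P(θ < 0.51) = 0.975 under Beta(0.39s, 0.61s). Normal approximation: (q−m)/√(m(1−m)/s) ≈ z_{0.975} = 1.96, so s ≈ 0.39·0.61·(1.96)²/(0.51−0.39)² = 63.5.
At s = 63.5: P(θ<0.51) ≈ 0.973. Adjusting to match 0.975 gives s ≈ 65.49.
So α = 0.39·65.49 ≈ 25.54, β = 0.61·65.49 ≈ 39.95.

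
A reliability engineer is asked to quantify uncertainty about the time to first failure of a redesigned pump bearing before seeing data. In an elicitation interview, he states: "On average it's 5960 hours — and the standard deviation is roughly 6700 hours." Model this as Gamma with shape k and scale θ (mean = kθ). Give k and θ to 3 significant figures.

For Gamma(k, scale θ): mean = kθ, variance = kθ², so CV = 1/√k.
CV = SD/mean = 6700/5960 = 1.124, hence k = 1/CV² = 0.791.
Then θ = mean/k = 5960/0.791 = 7530.

k ≈ 0.791, θ ≈ 7530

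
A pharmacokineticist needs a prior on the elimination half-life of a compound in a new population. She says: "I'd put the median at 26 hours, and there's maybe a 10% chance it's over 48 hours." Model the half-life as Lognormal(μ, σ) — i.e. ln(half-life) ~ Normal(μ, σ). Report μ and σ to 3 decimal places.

If T ~ Lognormal(μ,σ) then ln T ~ Normal(μ,σ), so the p-quantile of ln T is μ + z_p·σ.
ln(26) = 3.258 and ln(48) = 3.871; z_{0.5} = 0, z_{0.9} = 1.282.
σ = (3.871 − 3.258)/(1.282 − (0)) = 0.478.
μ = 3.258 − (0)·0.478 = 3.258.

μ ≈ 3.258, σ ≈ 0.478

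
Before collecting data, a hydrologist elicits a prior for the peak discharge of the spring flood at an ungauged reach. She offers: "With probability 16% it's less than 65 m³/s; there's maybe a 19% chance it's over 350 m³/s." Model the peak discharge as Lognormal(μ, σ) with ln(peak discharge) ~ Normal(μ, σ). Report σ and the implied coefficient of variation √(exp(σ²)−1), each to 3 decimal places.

If T ~ Lognormal(μ,σ) then ln T ~ Normal(μ,σ), so the p-quantile of ln T is μ + z_p·σ.
ln(65) = 4.174 and ln(350) = 5.858; z_{0.16} = -0.9945, z_{0.81} = 0.8779.
σ = (5.858 − 4.174)/(0.8779 − (-0.9945)) = 0.899.
μ = 4.174 − (-0.9945)·0.899 = 5.069.
CV = √(exp(σ²)−1) = √(exp(0.8085)−1) = 1.116.

σ ≈ 0.899, CV ≈ 1.116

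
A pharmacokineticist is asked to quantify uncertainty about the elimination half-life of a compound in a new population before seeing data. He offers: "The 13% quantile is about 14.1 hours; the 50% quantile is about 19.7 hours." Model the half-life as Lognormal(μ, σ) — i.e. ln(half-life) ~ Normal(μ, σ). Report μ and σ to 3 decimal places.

If T ~ Lognormal(μ,σ) then ln T ~ Normal(μ,σ), so the p-quantile of ln T is μ + z_p·σ.
ln(14.1) = 2.646 and ln(19.7) = 2.981; z_{0.13} = -1.126, z_{0.5} = 0.
σ = (2.981 − 2.646)/(0 − (-1.126)) = 0.297.
μ = 2.646 − (-1.126)·0.297 = 2.981.

μ ≈ 2.981, σ ≈ 0.297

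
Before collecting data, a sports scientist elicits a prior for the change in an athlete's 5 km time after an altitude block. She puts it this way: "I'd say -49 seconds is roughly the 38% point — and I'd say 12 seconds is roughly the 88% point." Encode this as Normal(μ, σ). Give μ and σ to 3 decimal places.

For Normal(μ,σ), the p-quantile is μ + z_p·σ. Here z_{0.38} = -0.3055, z_{0.88} = 1.175.
So -49 = μ − 0.3055σ and 12 = μ + 1.175σ.
Subtracting: σ = (12 − -49)/(1.175 − (-0.3055)) = 41.203.
Then μ = -49 − (-0.3055)·41.203 = -36.413.

μ = -36.413, σ = 41.203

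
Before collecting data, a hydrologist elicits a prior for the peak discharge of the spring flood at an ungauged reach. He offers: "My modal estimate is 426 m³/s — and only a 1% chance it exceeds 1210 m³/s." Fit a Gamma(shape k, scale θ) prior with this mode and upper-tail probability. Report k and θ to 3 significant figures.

k ≈ 5.18, θ ≈ 102

Gamma(k,θ) with k>1 has mode (k−1)θ, so θ = 426/(k−1).
Need P(X < 1210) = 0.99 with θ tied to k this way. Start at k = 2, θ = 426: P(X<1210) ≈ 0.776.
Too low — raise k to concentrate. Iterating converges to k ≈ 5.18.
Then θ = 426/(5.18−1) ≈ 102.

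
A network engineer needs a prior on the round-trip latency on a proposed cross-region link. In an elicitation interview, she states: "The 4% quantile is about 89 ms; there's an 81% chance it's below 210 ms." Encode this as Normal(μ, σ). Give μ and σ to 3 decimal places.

For Normal(μ,σ), the p-quantile is μ + z_p·σ. Here z_{0.04} = -1.751, z_{0.81} = 0.8779.
So 89 = μ − 1.751σ and 210 = μ + 0.8779σ.
Subtracting: σ = (210 − 89)/(0.8779 − (-1.751)) = 46.032.
Then μ = 89 − (-1.751)·46.032 = 169.588.

μ = 169.588, σ = 46.032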